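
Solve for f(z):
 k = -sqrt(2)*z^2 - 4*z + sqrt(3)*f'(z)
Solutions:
 f(z) = C1 + sqrt(3)*k*z/3 + sqrt(6)*z^3/9 + 2*sqrt(3)*z^2/3


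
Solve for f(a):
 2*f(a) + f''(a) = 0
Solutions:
 f(a) = C1*sin(sqrt(2)*a) + C2*cos(sqrt(2)*a)


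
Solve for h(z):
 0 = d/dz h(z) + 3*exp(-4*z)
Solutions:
 h(z) = C1 + 3*exp(-4*z)/4


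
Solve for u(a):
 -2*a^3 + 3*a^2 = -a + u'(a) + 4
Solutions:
 u(a) = C1 - a^4/2 + a^3 + a^2/2 - 4*a


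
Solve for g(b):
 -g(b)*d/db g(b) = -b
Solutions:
 g(b) = -sqrt(C1 + b^2)
 g(b) = sqrt(C1 + b^2)


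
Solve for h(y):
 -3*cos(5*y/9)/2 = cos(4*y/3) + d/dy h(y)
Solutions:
 h(y) = C1 - 27*sin(5*y/9)/10 - 3*sin(4*y/3)/4


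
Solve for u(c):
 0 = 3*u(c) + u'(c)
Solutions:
 u(c) = C1*exp(-3*c)


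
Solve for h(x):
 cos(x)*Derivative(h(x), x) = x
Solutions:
 h(x) = C1 + Integral(x/cos(x), x)


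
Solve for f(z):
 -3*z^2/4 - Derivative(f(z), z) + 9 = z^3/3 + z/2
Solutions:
 f(z) = C1 - z^4/12 - z^3/4 - z^2/4 + 9*z


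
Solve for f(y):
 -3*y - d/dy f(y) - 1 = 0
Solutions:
 f(y) = C1 - 3*y^2/2 - y


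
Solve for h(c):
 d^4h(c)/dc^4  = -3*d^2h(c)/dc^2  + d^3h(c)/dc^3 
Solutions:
 h(c) = C1 + C2*c + (C3*sin(sqrt(11)*c/2) + C4*cos(sqrt(11)*c/2))*exp(c/2)


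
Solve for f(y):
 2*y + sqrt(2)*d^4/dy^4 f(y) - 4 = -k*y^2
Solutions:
 f(y) = C1 + C2*y + C3*y^2 + C4*y^3 - sqrt(2)*k*y^6/720 - sqrt(2)*y^5/120 + sqrt(2)*y^4/12


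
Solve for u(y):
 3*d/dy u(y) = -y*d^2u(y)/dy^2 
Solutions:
 u(y) = C1 + C2/y^2


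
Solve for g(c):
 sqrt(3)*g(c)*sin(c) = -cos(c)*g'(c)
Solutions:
 g(c) = C1*cos(c)^(sqrt(3))


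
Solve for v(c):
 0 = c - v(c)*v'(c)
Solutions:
 v(c) = -sqrt(C1 + c^2)
 v(c) = sqrt(C1 + c^2)


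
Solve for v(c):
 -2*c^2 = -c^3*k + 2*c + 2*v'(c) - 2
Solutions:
 v(c) = C1 + c^4*k/8 - c^3/3 - c^2/2 + c


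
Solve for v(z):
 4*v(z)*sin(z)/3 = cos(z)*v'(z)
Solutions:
 v(z) = C1/cos(z)^(4/3)


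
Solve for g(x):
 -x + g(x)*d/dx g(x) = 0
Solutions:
 g(x) = -sqrt(C1 + x^2)
 g(x) = sqrt(C1 + x^2)


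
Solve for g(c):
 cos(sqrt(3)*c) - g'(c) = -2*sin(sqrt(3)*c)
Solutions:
 g(c) = C1 + sqrt(3)*sin(sqrt(3)*c)/3 - 2*sqrt(3)*cos(sqrt(3)*c)/3


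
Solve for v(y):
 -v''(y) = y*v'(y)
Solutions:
 v(y) = C1 + C2*erf(sqrt(2)*y/2)


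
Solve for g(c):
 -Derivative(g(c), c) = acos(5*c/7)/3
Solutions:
 g(c) = C1 - c*acos(5*c/7)/3 + sqrt(49 - 25*c^2)/15


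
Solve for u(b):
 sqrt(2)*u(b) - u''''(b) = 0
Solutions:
 u(b) = C1*exp(-2^(1/8)*b) + C2*exp(2^(1/8)*b) + C3*sin(2^(1/8)*b) + C4*cos(2^(1/8)*b)


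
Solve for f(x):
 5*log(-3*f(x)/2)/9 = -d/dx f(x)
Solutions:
 9*Integral(1/(log(-_y) - log(2) + log(3)), (_y, f(x)))/5 = C1 - x


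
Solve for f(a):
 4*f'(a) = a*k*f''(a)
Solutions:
 f(a) = C1 + a^(((re(k) + 4)*re(k) + im(k)^2)/(re(k)^2 + im(k)^2))*(C2*sin(4*log(a)*Abs(im(k))/(re(k)^2 + im(k)^2)) + C3*cos(4*log(a)*im(k)/(re(k)^2 + im(k)^2)))


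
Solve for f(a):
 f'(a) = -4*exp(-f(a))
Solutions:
 f(a) = log(C1 - 4*a)


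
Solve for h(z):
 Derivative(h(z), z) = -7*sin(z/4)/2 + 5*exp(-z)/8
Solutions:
 h(z) = C1 + 14*cos(z/4) - 5*exp(-z)/8


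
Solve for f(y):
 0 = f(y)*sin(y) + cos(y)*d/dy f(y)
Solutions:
 f(y) = C1*cos(y)


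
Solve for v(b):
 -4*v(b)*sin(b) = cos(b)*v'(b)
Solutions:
 v(b) = C1*cos(b)^4


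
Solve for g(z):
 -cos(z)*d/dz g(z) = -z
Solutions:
 g(z) = C1 + Integral(z/cos(z), z)


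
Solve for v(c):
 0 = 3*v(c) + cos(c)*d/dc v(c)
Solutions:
 v(c) = C1*(sin(c) - 1)^(3/2)/(sin(c) + 1)^(3/2)


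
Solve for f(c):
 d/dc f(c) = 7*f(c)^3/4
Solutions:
 f(c) = -sqrt(2)*sqrt(-1/(C1 + 7*c))
 f(c) = sqrt(2)*sqrt(-1/(C1 + 7*c))


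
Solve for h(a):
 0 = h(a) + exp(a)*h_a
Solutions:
 h(a) = C1*exp(exp(-a))


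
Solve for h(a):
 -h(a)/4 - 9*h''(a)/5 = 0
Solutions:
 h(a) = C1*sin(sqrt(5)*a/6) + C2*cos(sqrt(5)*a/6)


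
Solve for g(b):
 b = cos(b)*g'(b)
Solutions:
 g(b) = C1 + Integral(b/cos(b), b)


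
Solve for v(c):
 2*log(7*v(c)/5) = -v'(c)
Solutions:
 -Integral(1/(-log(_y) - log(7) + log(5)), (_y, v(c)))/2 = C1 - c


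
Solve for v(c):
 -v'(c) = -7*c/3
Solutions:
 v(c) = C1 + 7*c^2/6


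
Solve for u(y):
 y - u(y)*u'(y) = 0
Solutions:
 u(y) = -sqrt(C1 + y^2)
 u(y) = sqrt(C1 + y^2)


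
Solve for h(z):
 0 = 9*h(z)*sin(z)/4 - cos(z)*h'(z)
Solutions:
 h(z) = C1/cos(z)^(9/4)


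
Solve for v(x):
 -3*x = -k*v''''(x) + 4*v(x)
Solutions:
 v(x) = C1*exp(-sqrt(2)*x*(1/k)^(1/4)) + C2*exp(sqrt(2)*x*(1/k)^(1/4)) + C3*exp(-sqrt(2)*I*x*(1/k)^(1/4)) + C4*exp(sqrt(2)*I*x*(1/k)^(1/4)) - 3*x/4


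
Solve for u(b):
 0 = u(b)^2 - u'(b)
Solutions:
 u(b) = -1/(C1 + b)


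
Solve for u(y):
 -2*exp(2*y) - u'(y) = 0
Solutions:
 u(y) = C1 - exp(2*y)


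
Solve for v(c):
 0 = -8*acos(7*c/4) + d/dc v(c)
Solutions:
 v(c) = C1 + 8*c*acos(7*c/4) - 8*sqrt(16 - 49*c^2)/7


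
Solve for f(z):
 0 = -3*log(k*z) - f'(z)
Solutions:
 f(z) = C1 - 3*z*log(k*z) + 3*z


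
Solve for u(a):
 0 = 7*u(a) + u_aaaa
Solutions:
 u(a) = (C1*sin(sqrt(2)*7^(1/4)*a/2) + C2*cos(sqrt(2)*7^(1/4)*a/2))*exp(-sqrt(2)*7^(1/4)*a/2) + (C3*sin(sqrt(2)*7^(1/4)*a/2) + C4*cos(sqrt(2)*7^(1/4)*a/2))*exp(sqrt(2)*7^(1/4)*a/2)


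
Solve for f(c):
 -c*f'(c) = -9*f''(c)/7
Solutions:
 f(c) = C1 + C2*erfi(sqrt(14)*c/6)


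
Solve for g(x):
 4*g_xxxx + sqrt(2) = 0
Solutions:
 g(x) = C1 + C2*x + C3*x^2 + C4*x^3 - sqrt(2)*x^4/96


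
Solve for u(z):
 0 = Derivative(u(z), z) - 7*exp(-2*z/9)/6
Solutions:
 u(z) = C1 - 21*exp(-2*z/9)/4


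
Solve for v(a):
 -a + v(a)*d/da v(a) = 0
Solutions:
 v(a) = -sqrt(C1 + a^2)
 v(a) = sqrt(C1 + a^2)


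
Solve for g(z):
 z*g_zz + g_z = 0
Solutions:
 g(z) = C1 + C2*log(z)


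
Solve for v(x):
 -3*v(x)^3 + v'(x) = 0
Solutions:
 v(x) = -sqrt(2)*sqrt(-1/(C1 + 3*x))/2
 v(x) = sqrt(2)*sqrt(-1/(C1 + 3*x))/2


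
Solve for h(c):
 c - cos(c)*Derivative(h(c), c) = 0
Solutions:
 h(c) = C1 + Integral(c/cos(c), c)


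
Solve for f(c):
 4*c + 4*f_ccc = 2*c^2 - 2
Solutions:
 f(c) = C1 + C2*c + C3*c^2 + c^5/120 - c^4/24 - c^3/12


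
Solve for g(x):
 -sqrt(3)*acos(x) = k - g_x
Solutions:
 g(x) = C1 + k*x + sqrt(3)*(x*acos(x) - sqrt(1 - x^2))


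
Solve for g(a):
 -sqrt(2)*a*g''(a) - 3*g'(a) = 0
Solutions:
 g(a) = C1 + C2*a^(1 - 3*sqrt(2)/2)


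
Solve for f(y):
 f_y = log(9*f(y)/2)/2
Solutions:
 2*Integral(1/(-log(_y) - 2*log(3) + log(2)), (_y, f(y))) = C1 - y


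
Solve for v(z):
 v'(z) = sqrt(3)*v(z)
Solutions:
 v(z) = C1*exp(sqrt(3)*z)


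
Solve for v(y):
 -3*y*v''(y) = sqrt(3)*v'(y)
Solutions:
 v(y) = C1 + C2*y^(1 - sqrt(3)/3)


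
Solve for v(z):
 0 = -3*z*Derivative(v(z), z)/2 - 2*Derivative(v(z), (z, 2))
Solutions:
 v(z) = C1 + C2*erf(sqrt(6)*z/4)


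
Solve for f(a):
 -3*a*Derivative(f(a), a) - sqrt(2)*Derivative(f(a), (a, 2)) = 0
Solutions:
 f(a) = C1 + C2*erf(2^(1/4)*sqrt(3)*a/2)


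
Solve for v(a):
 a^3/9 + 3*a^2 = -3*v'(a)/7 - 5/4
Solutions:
 v(a) = C1 - 7*a^4/108 - 7*a^3/3 - 35*a/12


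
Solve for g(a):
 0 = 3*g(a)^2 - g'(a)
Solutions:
 g(a) = -1/(C1 + 3*a)


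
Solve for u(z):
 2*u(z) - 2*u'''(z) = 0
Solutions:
 u(z) = C3*exp(z) + (C1*sin(sqrt(3)*z/2) + C2*cos(sqrt(3)*z/2))*exp(-z/2)


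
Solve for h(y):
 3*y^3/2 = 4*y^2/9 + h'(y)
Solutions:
 h(y) = C1 + 3*y^4/8 - 4*y^3/27


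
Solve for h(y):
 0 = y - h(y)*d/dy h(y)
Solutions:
 h(y) = -sqrt(C1 + y^2)
 h(y) = sqrt(C1 + y^2)


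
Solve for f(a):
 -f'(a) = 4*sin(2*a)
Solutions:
 f(a) = C1 + 2*cos(2*a)


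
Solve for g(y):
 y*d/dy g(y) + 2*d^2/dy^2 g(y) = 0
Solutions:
 g(y) = C1 + C2*erf(y/2)


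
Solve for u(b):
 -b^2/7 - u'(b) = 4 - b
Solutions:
 u(b) = C1 - b^3/21 + b^2/2 - 4*b


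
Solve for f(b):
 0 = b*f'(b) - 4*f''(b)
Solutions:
 f(b) = C1 + C2*erfi(sqrt(2)*b/4)


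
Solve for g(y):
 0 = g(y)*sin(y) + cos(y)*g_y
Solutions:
 g(y) = C1*cos(y)


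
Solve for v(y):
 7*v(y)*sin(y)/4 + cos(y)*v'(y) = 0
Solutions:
 v(y) = C1*cos(y)^(7/4)


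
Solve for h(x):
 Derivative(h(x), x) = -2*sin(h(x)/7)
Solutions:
 2*x + 7*log(cos(h(x)/7) - 1)/2 - 7*log(cos(h(x)/7) + 1)/2 = C1


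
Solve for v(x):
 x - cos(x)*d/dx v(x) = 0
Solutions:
 v(x) = C1 + Integral(x/cos(x), x)


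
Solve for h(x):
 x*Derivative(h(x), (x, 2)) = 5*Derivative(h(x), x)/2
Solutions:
 h(x) = C1 + C2*x^(7/2)


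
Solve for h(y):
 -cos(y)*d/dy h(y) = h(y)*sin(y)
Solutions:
 h(y) = C1*cos(y)


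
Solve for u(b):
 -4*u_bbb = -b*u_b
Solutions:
 u(b) = C1 + Integral(C2*airyai(2^(1/3)*b/2) + C3*airybi(2^(1/3)*b/2), b)


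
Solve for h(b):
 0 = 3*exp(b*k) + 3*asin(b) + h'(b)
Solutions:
 h(b) = C1 - 3*b*asin(b) - 3*sqrt(1 - b^2) - 3*Piecewise((exp(b*k)/k, Ne(k, 0)), (b, True))


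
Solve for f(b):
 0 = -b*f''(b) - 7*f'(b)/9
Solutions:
 f(b) = C1 + C2*b^(2/9)


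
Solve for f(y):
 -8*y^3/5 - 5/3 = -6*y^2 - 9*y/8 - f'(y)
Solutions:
 f(y) = C1 + 2*y^4/5 - 2*y^3 - 9*y^2/16 + 5*y/3


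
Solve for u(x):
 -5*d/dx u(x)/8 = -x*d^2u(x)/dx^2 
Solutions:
 u(x) = C1 + C2*x^(13/8)


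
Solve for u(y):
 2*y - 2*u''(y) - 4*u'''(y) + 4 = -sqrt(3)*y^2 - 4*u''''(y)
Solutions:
 u(y) = C1 + C2*y + C3*exp(y*(1 - sqrt(3))/2) + C4*exp(y*(1 + sqrt(3))/2) + sqrt(3)*y^4/24 + y^3*(1 - 2*sqrt(3))/6 + 3*sqrt(3)*y^2


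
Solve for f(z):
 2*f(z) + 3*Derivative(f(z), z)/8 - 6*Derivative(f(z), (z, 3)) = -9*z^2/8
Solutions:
 f(z) = C1*exp(-3^(1/3)*z*(3^(1/3)/(sqrt(9213) + 96)^(1/3) + (sqrt(9213) + 96)^(1/3))/24)*sin(3^(1/6)*z*(-3^(2/3)*(sqrt(9213) + 96)^(1/3) + 3/(sqrt(9213) + 96)^(1/3))/24) + C2*exp(-3^(1/3)*z*(3^(1/3)/(sqrt(9213) + 96)^(1/3) + (sqrt(9213) + 96)^(1/3))/24)*cos(3^(1/6)*z*(-3^(2/3)*(sqrt(9213) + 96)^(1/3) + 3/(sqrt(9213) + 96)^(1/3))/24) + C3*exp(3^(1/3)*z*(3^(1/3)/(sqrt(9213) + 96)^(1/3) + (sqrt(9213) + 96)^(1/3))/12) - 9*z^2/16 + 27*z/128 - 81/2048


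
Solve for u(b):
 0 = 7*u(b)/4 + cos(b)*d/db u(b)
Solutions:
 u(b) = C1*(sin(b) - 1)^(7/8)/(sin(b) + 1)^(7/8)


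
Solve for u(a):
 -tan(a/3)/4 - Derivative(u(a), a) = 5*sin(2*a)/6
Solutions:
 u(a) = C1 + 3*log(cos(a/3))/4 + 5*cos(2*a)/12


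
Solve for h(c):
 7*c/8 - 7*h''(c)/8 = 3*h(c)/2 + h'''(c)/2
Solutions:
 h(c) = C1*exp(c*(-14 + 49/(72*sqrt(1639) + 2935)^(1/3) + (72*sqrt(1639) + 2935)^(1/3))/24)*sin(sqrt(3)*c*(-(72*sqrt(1639) + 2935)^(1/3) + 49/(72*sqrt(1639) + 2935)^(1/3))/24) + C2*exp(c*(-14 + 49/(72*sqrt(1639) + 2935)^(1/3) + (72*sqrt(1639) + 2935)^(1/3))/24)*cos(sqrt(3)*c*(-(72*sqrt(1639) + 2935)^(1/3) + 49/(72*sqrt(1639) + 2935)^(1/3))/24) + C3*exp(-c*(49/(72*sqrt(1639) + 2935)^(1/3) + 7 + (72*sqrt(1639) + 2935)^(1/3))/12) + 7*c/12


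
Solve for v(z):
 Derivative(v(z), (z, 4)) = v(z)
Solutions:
 v(z) = C1*exp(-z) + C2*exp(z) + C3*sin(z) + C4*cos(z)


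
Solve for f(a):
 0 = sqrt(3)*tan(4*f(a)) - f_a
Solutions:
 f(a) = -asin(C1*exp(4*sqrt(3)*a))/4 + pi/4
 f(a) = asin(C1*exp(4*sqrt(3)*a))/4


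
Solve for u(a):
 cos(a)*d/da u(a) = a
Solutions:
 u(a) = C1 + Integral(a/cos(a), a)


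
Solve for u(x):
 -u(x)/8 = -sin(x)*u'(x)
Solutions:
 u(x) = C1*(cos(x) - 1)^(1/16)/(cos(x) + 1)^(1/16)


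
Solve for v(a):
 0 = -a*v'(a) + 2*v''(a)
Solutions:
 v(a) = C1 + C2*erfi(a/2)


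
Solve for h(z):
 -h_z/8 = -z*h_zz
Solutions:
 h(z) = C1 + C2*z^(9/8)


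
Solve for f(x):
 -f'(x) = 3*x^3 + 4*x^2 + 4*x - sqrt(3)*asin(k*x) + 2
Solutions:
 f(x) = C1 - 3*x^4/4 - 4*x^3/3 - 2*x^2 - 2*x + sqrt(3)*Piecewise((x*asin(k*x) + sqrt(-k^2*x^2 + 1)/k, Ne(k, 0)), (0, True))


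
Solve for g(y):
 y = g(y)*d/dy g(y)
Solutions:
 g(y) = -sqrt(C1 + y^2)
 g(y) = sqrt(C1 + y^2)


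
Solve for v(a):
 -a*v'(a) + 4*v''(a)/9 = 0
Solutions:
 v(a) = C1 + C2*erfi(3*sqrt(2)*a/4)


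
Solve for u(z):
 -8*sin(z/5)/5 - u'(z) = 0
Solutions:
 u(z) = C1 + 8*cos(z/5)


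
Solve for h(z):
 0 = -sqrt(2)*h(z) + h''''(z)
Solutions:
 h(z) = C1*exp(-2^(1/8)*z) + C2*exp(2^(1/8)*z) + C3*sin(2^(1/8)*z) + C4*cos(2^(1/8)*z)


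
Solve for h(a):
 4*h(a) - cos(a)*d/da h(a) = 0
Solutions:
 h(a) = C1*(sin(a)^2 + 2*sin(a) + 1)/(sin(a)^2 - 2*sin(a) + 1)


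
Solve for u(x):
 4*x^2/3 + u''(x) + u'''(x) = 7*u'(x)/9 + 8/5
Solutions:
 u(x) = C1 + C2*exp(x*(-3 + sqrt(37))/6) + C3*exp(-x*(3 + sqrt(37))/6) + 4*x^3/7 + 108*x^2/49 + 13752*x/1715


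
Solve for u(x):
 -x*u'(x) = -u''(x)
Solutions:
 u(x) = C1 + C2*erfi(sqrt(2)*x/2)


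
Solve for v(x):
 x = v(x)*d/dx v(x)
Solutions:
 v(x) = -sqrt(C1 + x^2)
 v(x) = sqrt(C1 + x^2)


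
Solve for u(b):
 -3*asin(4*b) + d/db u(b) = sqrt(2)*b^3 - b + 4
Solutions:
 u(b) = C1 + sqrt(2)*b^4/4 - b^2/2 + 3*b*asin(4*b) + 4*b + 3*sqrt(1 - 16*b^2)/4


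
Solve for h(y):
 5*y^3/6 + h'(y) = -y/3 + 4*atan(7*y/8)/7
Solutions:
 h(y) = C1 - 5*y^4/24 - y^2/6 + 4*y*atan(7*y/8)/7 - 16*log(49*y^2 + 64)/49


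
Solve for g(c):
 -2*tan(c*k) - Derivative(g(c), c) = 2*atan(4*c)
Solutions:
 g(c) = C1 - 2*c*atan(4*c) - 2*Piecewise((-log(cos(c*k))/k, Ne(k, 0)), (0, True)) + log(16*c^2 + 1)/4


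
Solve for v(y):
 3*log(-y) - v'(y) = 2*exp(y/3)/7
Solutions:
 v(y) = C1 + 3*y*log(-y) - 3*y - 6*exp(y/3)/7


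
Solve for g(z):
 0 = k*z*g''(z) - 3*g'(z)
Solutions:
 g(z) = C1 + z^(((re(k) + 3)*re(k) + im(k)^2)/(re(k)^2 + im(k)^2))*(C2*sin(3*log(z)*Abs(im(k))/(re(k)^2 + im(k)^2)) + C3*cos(3*log(z)*im(k)/(re(k)^2 + im(k)^2)))


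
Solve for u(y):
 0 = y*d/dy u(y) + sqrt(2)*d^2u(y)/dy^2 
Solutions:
 u(y) = C1 + C2*erf(2^(1/4)*y/2)


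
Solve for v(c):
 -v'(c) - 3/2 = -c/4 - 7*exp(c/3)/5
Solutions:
 v(c) = C1 + c^2/8 - 3*c/2 + 21*exp(c/3)/5


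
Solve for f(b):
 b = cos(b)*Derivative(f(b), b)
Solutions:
 f(b) = C1 + Integral(b/cos(b), b)


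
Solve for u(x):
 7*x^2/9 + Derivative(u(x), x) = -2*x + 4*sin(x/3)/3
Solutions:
 u(x) = C1 - 7*x^3/27 - x^2 - 4*cos(x/3)


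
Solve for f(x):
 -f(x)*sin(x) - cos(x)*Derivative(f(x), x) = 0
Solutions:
 f(x) = C1*cos(x)


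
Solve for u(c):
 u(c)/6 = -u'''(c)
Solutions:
 u(c) = C3*exp(-6^(2/3)*c/6) + (C1*sin(2^(2/3)*3^(1/6)*c/4) + C2*cos(2^(2/3)*3^(1/6)*c/4))*exp(6^(2/3)*c/12)


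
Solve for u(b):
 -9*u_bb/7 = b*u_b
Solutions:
 u(b) = C1 + C2*erf(sqrt(14)*b/6)


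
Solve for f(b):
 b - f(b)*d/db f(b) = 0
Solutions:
 f(b) = -sqrt(C1 + b^2)
 f(b) = sqrt(C1 + b^2)


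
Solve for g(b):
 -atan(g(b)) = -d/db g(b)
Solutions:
 Integral(1/atan(_y), (_y, g(b))) = C1 + b


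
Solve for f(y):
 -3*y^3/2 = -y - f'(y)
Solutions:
 f(y) = C1 + 3*y^4/8 - y^2/2


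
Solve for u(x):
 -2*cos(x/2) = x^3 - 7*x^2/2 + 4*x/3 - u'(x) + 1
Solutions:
 u(x) = C1 + x^4/4 - 7*x^3/6 + 2*x^2/3 + x + 4*sin(x/2)


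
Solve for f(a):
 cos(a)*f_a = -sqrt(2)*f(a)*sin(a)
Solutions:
 f(a) = C1*cos(a)^(sqrt(2))


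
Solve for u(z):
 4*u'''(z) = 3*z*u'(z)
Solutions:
 u(z) = C1 + Integral(C2*airyai(6^(1/3)*z/2) + C3*airybi(6^(1/3)*z/2), z)


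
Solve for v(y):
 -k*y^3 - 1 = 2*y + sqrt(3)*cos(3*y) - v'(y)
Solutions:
 v(y) = C1 + k*y^4/4 + y^2 + y + sqrt(3)*sin(3*y)/3


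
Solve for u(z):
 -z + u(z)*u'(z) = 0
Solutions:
 u(z) = -sqrt(C1 + z^2)
 u(z) = sqrt(C1 + z^2)


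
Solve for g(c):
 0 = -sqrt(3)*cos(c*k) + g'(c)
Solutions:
 g(c) = C1 + sqrt(3)*sin(c*k)/k


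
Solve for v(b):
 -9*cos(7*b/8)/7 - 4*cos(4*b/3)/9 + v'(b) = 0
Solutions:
 v(b) = C1 + 72*sin(7*b/8)/49 + sin(4*b/3)/3


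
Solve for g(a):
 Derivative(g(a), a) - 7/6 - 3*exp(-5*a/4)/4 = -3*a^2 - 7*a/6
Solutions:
 g(a) = C1 - a^3 - 7*a^2/12 + 7*a/6 - 3*exp(-5*a/4)/5


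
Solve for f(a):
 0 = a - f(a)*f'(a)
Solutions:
 f(a) = -sqrt(C1 + a^2)
 f(a) = sqrt(C1 + a^2)


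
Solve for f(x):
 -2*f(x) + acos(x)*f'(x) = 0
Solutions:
 f(x) = C1*exp(2*Integral(1/acos(x), x))


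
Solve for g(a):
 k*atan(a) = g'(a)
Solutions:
 g(a) = C1 + k*(a*atan(a) - log(a^2 + 1)/2)


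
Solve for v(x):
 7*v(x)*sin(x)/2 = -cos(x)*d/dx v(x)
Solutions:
 v(x) = C1*cos(x)^(7/2)


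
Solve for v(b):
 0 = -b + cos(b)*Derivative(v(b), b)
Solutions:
 v(b) = C1 + Integral(b/cos(b), b)


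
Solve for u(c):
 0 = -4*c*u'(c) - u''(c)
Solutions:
 u(c) = C1 + C2*erf(sqrt(2)*c)


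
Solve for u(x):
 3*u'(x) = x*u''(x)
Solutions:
 u(x) = C1 + C2*x^4


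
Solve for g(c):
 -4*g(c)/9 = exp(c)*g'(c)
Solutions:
 g(c) = C1*exp(4*exp(-c)/9)


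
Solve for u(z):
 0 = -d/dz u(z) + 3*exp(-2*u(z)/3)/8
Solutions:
 u(z) = 3*log(-sqrt(C1 + 3*z)) - 3*log(6) + 3*log(3)/2
 u(z) = 3*log(C1 + 3*z)/2 - 3*log(6) + 3*log(3)/2


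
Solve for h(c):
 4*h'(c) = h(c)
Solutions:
 h(c) = C1*exp(c/4)


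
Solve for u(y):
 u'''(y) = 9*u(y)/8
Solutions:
 u(y) = C3*exp(3^(2/3)*y/2) + (C1*sin(3*3^(1/6)*y/4) + C2*cos(3*3^(1/6)*y/4))*exp(-3^(2/3)*y/4)


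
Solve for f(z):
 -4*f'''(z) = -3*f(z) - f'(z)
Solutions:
 f(z) = C3*exp(z) + (C1*sin(sqrt(2)*z/2) + C2*cos(sqrt(2)*z/2))*exp(-z/2)


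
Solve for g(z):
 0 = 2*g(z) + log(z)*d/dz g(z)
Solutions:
 g(z) = C1*exp(-2*li(z))


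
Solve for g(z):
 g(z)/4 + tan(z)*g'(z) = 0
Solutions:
 g(z) = C1/sin(z)^(1/4)


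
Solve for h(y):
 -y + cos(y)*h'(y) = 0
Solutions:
 h(y) = C1 + Integral(y/cos(y), y)


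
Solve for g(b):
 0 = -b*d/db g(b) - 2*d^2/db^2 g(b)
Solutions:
 g(b) = C1 + C2*erf(b/2)


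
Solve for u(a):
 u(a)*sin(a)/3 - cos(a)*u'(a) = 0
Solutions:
 u(a) = C1/cos(a)^(1/3)


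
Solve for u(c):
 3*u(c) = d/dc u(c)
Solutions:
 u(c) = C1*exp(3*c)


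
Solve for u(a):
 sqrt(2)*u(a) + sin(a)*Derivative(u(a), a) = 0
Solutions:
 u(a) = C1*(cos(a) + 1)^(sqrt(2)/2)/(cos(a) - 1)^(sqrt(2)/2)


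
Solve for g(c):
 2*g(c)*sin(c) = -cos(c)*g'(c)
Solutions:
 g(c) = C1*cos(c)^2


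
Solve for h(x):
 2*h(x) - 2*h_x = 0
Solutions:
 h(x) = C1*exp(x)


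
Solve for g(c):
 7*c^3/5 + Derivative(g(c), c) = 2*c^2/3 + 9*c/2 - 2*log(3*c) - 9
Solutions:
 g(c) = C1 - 7*c^4/20 + 2*c^3/9 + 9*c^2/4 - 2*c*log(c) - 7*c - 2*c*log(3)


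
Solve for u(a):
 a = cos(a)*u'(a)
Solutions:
 u(a) = C1 + Integral(a/cos(a), a)


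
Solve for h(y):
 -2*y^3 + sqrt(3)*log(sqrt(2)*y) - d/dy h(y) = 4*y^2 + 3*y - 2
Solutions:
 h(y) = C1 - y^4/2 - 4*y^3/3 - 3*y^2/2 + sqrt(3)*y*log(y) - sqrt(3)*y + sqrt(3)*y*log(2)/2 + 2*y


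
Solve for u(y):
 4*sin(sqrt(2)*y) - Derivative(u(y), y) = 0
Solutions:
 u(y) = C1 - 2*sqrt(2)*cos(sqrt(2)*y)


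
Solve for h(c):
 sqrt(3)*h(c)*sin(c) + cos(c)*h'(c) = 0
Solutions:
 h(c) = C1*cos(c)^(sqrt(3))


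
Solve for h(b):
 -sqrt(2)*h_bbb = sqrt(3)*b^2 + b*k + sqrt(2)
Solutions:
 h(b) = C1 + C2*b + C3*b^2 - sqrt(6)*b^5/120 - sqrt(2)*b^4*k/48 - b^3/6


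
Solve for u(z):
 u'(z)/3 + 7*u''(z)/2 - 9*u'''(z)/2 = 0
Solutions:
 u(z) = C1 + C2*exp(z*(7 - sqrt(73))/18) + C3*exp(z*(7 + sqrt(73))/18)


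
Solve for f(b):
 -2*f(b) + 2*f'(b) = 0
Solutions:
 f(b) = C1*exp(b)


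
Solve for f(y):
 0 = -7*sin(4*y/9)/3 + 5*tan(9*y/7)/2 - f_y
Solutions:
 f(y) = C1 - 35*log(cos(9*y/7))/18 + 21*cos(4*y/9)/4


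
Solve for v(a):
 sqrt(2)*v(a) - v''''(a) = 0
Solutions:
 v(a) = C1*exp(-2^(1/8)*a) + C2*exp(2^(1/8)*a) + C3*sin(2^(1/8)*a) + C4*cos(2^(1/8)*a)


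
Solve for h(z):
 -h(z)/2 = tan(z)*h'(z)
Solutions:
 h(z) = C1/sqrt(sin(z))


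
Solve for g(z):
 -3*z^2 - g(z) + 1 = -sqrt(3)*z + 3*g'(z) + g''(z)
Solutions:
 g(z) = C1*exp(z*(-3 + sqrt(5))/2) + C2*exp(-z*(sqrt(5) + 3)/2) - 3*z^2 + sqrt(3)*z + 18*z - 47 - 3*sqrt(3)


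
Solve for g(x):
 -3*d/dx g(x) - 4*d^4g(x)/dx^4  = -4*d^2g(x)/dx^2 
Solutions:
 g(x) = C1 + C2*exp(3^(1/3)*x*(4*3^(1/3)/(sqrt(537) + 27)^(1/3) + (sqrt(537) + 27)^(1/3))/12)*sin(3^(1/6)*x*(-3^(2/3)*(sqrt(537) + 27)^(1/3)/12 + (sqrt(537) + 27)^(-1/3))) + C3*exp(3^(1/3)*x*(4*3^(1/3)/(sqrt(537) + 27)^(1/3) + (sqrt(537) + 27)^(1/3))/12)*cos(3^(1/6)*x*(-3^(2/3)*(sqrt(537) + 27)^(1/3)/12 + (sqrt(537) + 27)^(-1/3))) + C4*exp(-3^(1/3)*x*(4*3^(1/3)/(sqrt(537) + 27)^(1/3) + (sqrt(537) + 27)^(1/3))/6)


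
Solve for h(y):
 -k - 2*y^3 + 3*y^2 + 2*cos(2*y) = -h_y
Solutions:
 h(y) = C1 + k*y + y^4/2 - y^3 - sin(2*y)


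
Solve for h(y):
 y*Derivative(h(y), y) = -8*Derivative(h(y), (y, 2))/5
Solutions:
 h(y) = C1 + C2*erf(sqrt(5)*y/4)


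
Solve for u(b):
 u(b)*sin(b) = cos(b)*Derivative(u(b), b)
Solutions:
 u(b) = C1/cos(b)


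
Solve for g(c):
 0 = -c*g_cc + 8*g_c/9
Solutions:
 g(c) = C1 + C2*c^(17/9)


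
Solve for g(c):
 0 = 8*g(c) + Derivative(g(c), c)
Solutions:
 g(c) = C1*exp(-8*c)


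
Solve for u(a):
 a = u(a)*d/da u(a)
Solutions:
 u(a) = -sqrt(C1 + a^2)
 u(a) = sqrt(C1 + a^2)


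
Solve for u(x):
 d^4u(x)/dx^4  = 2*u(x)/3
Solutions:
 u(x) = C1*exp(-2^(1/4)*3^(3/4)*x/3) + C2*exp(2^(1/4)*3^(3/4)*x/3) + C3*sin(2^(1/4)*3^(3/4)*x/3) + C4*cos(2^(1/4)*3^(3/4)*x/3)


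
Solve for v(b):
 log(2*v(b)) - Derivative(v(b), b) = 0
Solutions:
 -Integral(1/(log(_y) + log(2)), (_y, v(b))) = C1 - b


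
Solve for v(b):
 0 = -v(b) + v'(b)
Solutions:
 v(b) = C1*exp(b)


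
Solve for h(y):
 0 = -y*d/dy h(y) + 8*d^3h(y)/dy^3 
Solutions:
 h(y) = C1 + Integral(C2*airyai(y/2) + C3*airybi(y/2), y)


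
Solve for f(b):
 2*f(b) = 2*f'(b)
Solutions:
 f(b) = C1*exp(b)


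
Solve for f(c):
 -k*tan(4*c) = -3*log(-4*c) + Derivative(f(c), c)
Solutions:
 f(c) = C1 + 3*c*log(-c) - 3*c + 6*c*log(2) + k*log(cos(4*c))/4


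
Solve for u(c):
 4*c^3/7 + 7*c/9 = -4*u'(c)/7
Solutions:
 u(c) = C1 - c^4/4 - 49*c^2/72


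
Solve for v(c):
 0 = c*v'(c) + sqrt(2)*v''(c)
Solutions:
 v(c) = C1 + C2*erf(2^(1/4)*c/2)


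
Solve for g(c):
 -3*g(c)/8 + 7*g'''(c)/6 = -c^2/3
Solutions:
 g(c) = C3*exp(3^(2/3)*98^(1/3)*c/14) + 8*c^2/9 + (C1*sin(3*3^(1/6)*98^(1/3)*c/28) + C2*cos(3*3^(1/6)*98^(1/3)*c/28))*exp(-3^(2/3)*98^(1/3)*c/28)


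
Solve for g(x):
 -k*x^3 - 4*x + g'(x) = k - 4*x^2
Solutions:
 g(x) = C1 + k*x^4/4 + k*x - 4*x^3/3 + 2*x^2


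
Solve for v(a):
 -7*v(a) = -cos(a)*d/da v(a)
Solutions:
 v(a) = C1*sqrt(sin(a) + 1)*(sin(a)^3 + 3*sin(a)^2 + 3*sin(a) + 1)/(sqrt(sin(a) - 1)*(sin(a)^3 - 3*sin(a)^2 + 3*sin(a) - 1))


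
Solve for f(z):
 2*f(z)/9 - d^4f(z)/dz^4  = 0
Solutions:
 f(z) = C1*exp(-2^(1/4)*sqrt(3)*z/3) + C2*exp(2^(1/4)*sqrt(3)*z/3) + C3*sin(2^(1/4)*sqrt(3)*z/3) + C4*cos(2^(1/4)*sqrt(3)*z/3)


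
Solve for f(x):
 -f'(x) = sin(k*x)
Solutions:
 f(x) = C1 + cos(k*x)/k


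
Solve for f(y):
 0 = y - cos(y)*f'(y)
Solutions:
 f(y) = C1 + Integral(y/cos(y), y)


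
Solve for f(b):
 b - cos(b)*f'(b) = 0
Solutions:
 f(b) = C1 + Integral(b/cos(b), b)


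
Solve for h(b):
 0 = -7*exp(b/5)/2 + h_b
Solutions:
 h(b) = C1 + 35*exp(b/5)/2


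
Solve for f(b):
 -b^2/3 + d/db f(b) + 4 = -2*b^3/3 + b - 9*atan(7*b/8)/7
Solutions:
 f(b) = C1 - b^4/6 + b^3/9 + b^2/2 - 9*b*atan(7*b/8)/7 - 4*b + 36*log(49*b^2 + 64)/49


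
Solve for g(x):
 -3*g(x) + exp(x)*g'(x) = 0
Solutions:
 g(x) = C1*exp(-3*exp(-x))


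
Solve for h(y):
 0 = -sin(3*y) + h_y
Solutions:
 h(y) = C1 - cos(3*y)/3


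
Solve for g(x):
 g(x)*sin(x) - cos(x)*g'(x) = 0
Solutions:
 g(x) = C1/cos(x)


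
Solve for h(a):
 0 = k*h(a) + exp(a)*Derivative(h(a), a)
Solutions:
 h(a) = C1*exp(k*exp(-a))


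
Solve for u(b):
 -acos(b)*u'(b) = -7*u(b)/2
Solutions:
 u(b) = C1*exp(7*Integral(1/acos(b), b)/2)


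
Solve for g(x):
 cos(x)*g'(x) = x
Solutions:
 g(x) = C1 + Integral(x/cos(x), x)


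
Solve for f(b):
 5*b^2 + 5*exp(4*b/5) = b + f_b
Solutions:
 f(b) = C1 + 5*b^3/3 - b^2/2 + 25*exp(4*b/5)/4


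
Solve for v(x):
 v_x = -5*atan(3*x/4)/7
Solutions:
 v(x) = C1 - 5*x*atan(3*x/4)/7 + 10*log(9*x^2 + 16)/21


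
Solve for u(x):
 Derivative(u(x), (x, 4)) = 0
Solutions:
 u(x) = C1 + C2*x + C3*x^2 + C4*x^3


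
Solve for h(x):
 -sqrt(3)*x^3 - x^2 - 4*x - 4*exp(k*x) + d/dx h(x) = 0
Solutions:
 h(x) = C1 + sqrt(3)*x^4/4 + x^3/3 + 2*x^2 + 4*exp(k*x)/k


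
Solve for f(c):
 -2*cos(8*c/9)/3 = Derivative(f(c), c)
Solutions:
 f(c) = C1 - 3*sin(8*c/9)/4


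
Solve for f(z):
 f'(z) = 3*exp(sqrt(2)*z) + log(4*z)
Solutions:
 f(z) = C1 + z*log(z) + z*(-1 + 2*log(2)) + 3*sqrt(2)*exp(sqrt(2)*z)/2


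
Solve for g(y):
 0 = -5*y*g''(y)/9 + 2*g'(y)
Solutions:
 g(y) = C1 + C2*y^(23/5)


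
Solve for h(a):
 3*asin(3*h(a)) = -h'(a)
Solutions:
 Integral(1/asin(3*_y), (_y, h(a))) = C1 - 3*a


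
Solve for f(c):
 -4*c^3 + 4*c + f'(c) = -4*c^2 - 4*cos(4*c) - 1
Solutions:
 f(c) = C1 + c^4 - 4*c^3/3 - 2*c^2 - c - sin(4*c)


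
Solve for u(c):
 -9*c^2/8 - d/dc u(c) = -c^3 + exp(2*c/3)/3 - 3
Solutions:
 u(c) = C1 + c^4/4 - 3*c^3/8 + 3*c - exp(2*c/3)/2


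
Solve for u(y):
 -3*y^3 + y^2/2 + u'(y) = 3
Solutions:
 u(y) = C1 + 3*y^4/4 - y^3/6 + 3*y


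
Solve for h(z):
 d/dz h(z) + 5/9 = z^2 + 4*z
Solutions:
 h(z) = C1 + z^3/3 + 2*z^2 - 5*z/9


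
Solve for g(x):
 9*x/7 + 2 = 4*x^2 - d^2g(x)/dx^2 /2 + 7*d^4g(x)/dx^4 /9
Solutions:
 g(x) = C1 + C2*x + C3*exp(-3*sqrt(14)*x/14) + C4*exp(3*sqrt(14)*x/14) + 2*x^4/3 - 3*x^3/7 + 94*x^2/9


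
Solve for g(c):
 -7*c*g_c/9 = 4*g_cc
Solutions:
 g(c) = C1 + C2*erf(sqrt(14)*c/12)


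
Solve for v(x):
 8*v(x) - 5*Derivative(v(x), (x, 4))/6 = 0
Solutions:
 v(x) = C1*exp(-2*3^(1/4)*5^(3/4)*x/5) + C2*exp(2*3^(1/4)*5^(3/4)*x/5) + C3*sin(2*3^(1/4)*5^(3/4)*x/5) + C4*cos(2*3^(1/4)*5^(3/4)*x/5)


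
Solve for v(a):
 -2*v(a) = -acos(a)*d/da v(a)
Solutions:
 v(a) = C1*exp(2*Integral(1/acos(a), a))


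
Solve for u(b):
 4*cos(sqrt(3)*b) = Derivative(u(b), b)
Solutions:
 u(b) = C1 + 4*sqrt(3)*sin(sqrt(3)*b)/3


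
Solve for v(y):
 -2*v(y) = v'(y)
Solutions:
 v(y) = C1*exp(-2*y)


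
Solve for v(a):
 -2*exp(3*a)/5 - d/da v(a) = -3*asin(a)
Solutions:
 v(a) = C1 + 3*a*asin(a) + 3*sqrt(1 - a^2) - 2*exp(3*a)/15


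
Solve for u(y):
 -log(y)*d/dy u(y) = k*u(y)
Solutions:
 u(y) = C1*exp(-k*li(y))


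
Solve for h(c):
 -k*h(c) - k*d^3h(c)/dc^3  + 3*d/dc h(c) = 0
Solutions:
 h(c) = C1*exp(-2^(1/3)*c*(2^(1/3)*(sqrt(1 - 4/k^3) + 1)^(1/3)/2 + 1/(k*(sqrt(1 - 4/k^3) + 1)^(1/3)))) + C2*exp(2^(1/3)*c*(2^(1/3)*(sqrt(1 - 4/k^3) + 1)^(1/3)/4 - 2^(1/3)*sqrt(3)*I*(sqrt(1 - 4/k^3) + 1)^(1/3)/4 - 2/(k*(-1 + sqrt(3)*I)*(sqrt(1 - 4/k^3) + 1)^(1/3)))) + C3*exp(2^(1/3)*c*(2^(1/3)*(sqrt(1 - 4/k^3) + 1)^(1/3)/4 + 2^(1/3)*sqrt(3)*I*(sqrt(1 - 4/k^3) + 1)^(1/3)/4 + 2/(k*(1 + sqrt(3)*I)*(sqrt(1 - 4/k^3) + 1)^(1/3))))


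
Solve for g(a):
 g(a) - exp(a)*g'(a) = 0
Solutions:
 g(a) = C1*exp(-exp(-a))


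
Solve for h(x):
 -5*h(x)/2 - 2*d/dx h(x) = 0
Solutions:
 h(x) = C1*exp(-5*x/4)


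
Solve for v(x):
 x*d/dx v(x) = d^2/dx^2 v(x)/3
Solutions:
 v(x) = C1 + C2*erfi(sqrt(6)*x/2)


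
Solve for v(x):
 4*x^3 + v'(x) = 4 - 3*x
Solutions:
 v(x) = C1 - x^4 - 3*x^2/2 + 4*x


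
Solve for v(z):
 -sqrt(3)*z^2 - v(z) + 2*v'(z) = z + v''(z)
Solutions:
 v(z) = -sqrt(3)*z^2 - 4*sqrt(3)*z - z + (C1 + C2*z)*exp(z) - 6*sqrt(3) - 2


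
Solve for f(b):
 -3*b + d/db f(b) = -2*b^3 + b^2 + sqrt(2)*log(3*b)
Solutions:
 f(b) = C1 - b^4/2 + b^3/3 + 3*b^2/2 + sqrt(2)*b*log(b) - sqrt(2)*b + sqrt(2)*b*log(3)


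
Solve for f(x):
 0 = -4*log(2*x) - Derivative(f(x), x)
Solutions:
 f(x) = C1 - 4*x*log(x) - x*log(16) + 4*x


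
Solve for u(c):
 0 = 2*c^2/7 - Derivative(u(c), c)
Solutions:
 u(c) = C1 + 2*c^3/21


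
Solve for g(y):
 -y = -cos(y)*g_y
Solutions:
 g(y) = C1 + Integral(y/cos(y), y)


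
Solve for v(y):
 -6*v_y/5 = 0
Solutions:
 v(y) = C1


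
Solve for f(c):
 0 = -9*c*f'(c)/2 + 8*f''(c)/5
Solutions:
 f(c) = C1 + C2*erfi(3*sqrt(10)*c/8)


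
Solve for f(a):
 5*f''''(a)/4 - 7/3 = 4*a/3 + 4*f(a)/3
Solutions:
 f(a) = C1*exp(-2*15^(3/4)*a/15) + C2*exp(2*15^(3/4)*a/15) + C3*sin(2*15^(3/4)*a/15) + C4*cos(2*15^(3/4)*a/15) - a - 7/4


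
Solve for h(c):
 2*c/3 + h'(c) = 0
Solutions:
 h(c) = C1 - c^2/3


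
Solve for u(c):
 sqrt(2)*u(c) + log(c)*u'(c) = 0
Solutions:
 u(c) = C1*exp(-sqrt(2)*li(c))


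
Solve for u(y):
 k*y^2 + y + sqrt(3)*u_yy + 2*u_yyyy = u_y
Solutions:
 u(y) = C1 + C2*exp(-y*(-2^(2/3)*3^(5/6)/(3 + sqrt(2*sqrt(3) + 9))^(1/3) + 18^(1/3)*(3 + sqrt(2*sqrt(3) + 9))^(1/3))/12)*sin(y*(12^(1/3)/(3 + sqrt(2*sqrt(3) + 9))^(1/3) + 2^(1/3)*3^(1/6)*(3 + sqrt(2*sqrt(3) + 9))^(1/3))/4) + C3*exp(-y*(-2^(2/3)*3^(5/6)/(3 + sqrt(2*sqrt(3) + 9))^(1/3) + 18^(1/3)*(3 + sqrt(2*sqrt(3) + 9))^(1/3))/12)*cos(y*(12^(1/3)/(3 + sqrt(2*sqrt(3) + 9))^(1/3) + 2^(1/3)*3^(1/6)*(3 + sqrt(2*sqrt(3) + 9))^(1/3))/4) + C4*exp(y*(-2^(2/3)*3^(5/6)/(3 + sqrt(2*sqrt(3) + 9))^(1/3) + 18^(1/3)*(3 + sqrt(2*sqrt(3) + 9))^(1/3))/6) + k*y^3/3 + sqrt(3)*k*y^2 + 6*k*y + y^2/2 + sqrt(3)*y


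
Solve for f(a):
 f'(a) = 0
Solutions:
 f(a) = C1


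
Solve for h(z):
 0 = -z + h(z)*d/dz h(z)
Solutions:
 h(z) = -sqrt(C1 + z^2)
 h(z) = sqrt(C1 + z^2)


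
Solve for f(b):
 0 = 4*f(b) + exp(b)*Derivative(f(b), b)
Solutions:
 f(b) = C1*exp(4*exp(-b))


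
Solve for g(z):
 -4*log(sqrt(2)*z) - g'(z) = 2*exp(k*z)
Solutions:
 g(z) = C1 - 4*z*log(z) + 2*z*(2 - log(2)) + Piecewise((-2*exp(k*z)/k, Ne(k, 0)), (-2*z, True))


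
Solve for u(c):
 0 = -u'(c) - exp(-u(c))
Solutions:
 u(c) = log(C1 - c)


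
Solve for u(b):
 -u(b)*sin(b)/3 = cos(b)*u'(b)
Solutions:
 u(b) = C1*cos(b)^(1/3)


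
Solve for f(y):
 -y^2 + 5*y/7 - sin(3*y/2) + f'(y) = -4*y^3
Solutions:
 f(y) = C1 - y^4 + y^3/3 - 5*y^2/14 - 2*cos(3*y/2)/3


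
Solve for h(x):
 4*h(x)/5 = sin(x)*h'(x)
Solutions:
 h(x) = C1*(cos(x) - 1)^(2/5)/(cos(x) + 1)^(2/5)


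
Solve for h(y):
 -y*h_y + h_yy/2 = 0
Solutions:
 h(y) = C1 + C2*erfi(y)


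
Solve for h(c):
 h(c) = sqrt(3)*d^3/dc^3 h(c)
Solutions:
 h(c) = C3*exp(3^(5/6)*c/3) + (C1*sin(3^(1/3)*c/2) + C2*cos(3^(1/3)*c/2))*exp(-3^(5/6)*c/6)


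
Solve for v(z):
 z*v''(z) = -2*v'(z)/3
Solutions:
 v(z) = C1 + C2*z^(1/3)


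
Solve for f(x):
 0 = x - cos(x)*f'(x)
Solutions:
 f(x) = C1 + Integral(x/cos(x), x)


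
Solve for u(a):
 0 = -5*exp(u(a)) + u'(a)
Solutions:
 u(a) = log(-1/(C1 + 5*a))


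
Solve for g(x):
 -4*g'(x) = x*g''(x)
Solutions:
 g(x) = C1 + C2/x^3


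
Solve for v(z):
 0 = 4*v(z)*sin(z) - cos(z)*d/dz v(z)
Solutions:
 v(z) = C1/cos(z)^4


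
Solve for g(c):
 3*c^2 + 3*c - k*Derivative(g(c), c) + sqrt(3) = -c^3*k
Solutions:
 g(c) = C1 + c^4/4 + c^3/k + 3*c^2/(2*k) + sqrt(3)*c/k


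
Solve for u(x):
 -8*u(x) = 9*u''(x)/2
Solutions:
 u(x) = C1*sin(4*x/3) + C2*cos(4*x/3)


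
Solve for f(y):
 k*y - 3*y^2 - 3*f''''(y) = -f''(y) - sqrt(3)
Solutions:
 f(y) = C1 + C2*y + C3*exp(-sqrt(3)*y/3) + C4*exp(sqrt(3)*y/3) - k*y^3/6 + y^4/4 + y^2*(9 - sqrt(3)/2)


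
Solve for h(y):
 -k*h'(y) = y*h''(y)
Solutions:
 h(y) = C1 + y^(1 - re(k))*(C2*sin(log(y)*Abs(im(k))) + C3*cos(log(y)*im(k)))


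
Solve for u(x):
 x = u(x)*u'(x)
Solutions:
 u(x) = -sqrt(C1 + x^2)
 u(x) = sqrt(C1 + x^2)


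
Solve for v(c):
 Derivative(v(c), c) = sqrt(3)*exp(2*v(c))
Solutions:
 v(c) = log(-sqrt(-1/(C1 + sqrt(3)*c))) - log(2)/2
 v(c) = log(-1/(C1 + sqrt(3)*c))/2 - log(2)/2


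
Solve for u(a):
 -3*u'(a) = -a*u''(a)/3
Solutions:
 u(a) = C1 + C2*a^10


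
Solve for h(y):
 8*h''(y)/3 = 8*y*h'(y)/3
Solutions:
 h(y) = C1 + C2*erfi(sqrt(2)*y/2)


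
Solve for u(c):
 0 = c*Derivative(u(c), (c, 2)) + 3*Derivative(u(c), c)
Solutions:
 u(c) = C1 + C2/c^2


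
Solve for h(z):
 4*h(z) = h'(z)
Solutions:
 h(z) = C1*exp(4*z)


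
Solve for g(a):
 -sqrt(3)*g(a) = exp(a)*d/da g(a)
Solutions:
 g(a) = C1*exp(sqrt(3)*exp(-a))


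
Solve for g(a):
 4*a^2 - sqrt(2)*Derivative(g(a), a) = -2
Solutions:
 g(a) = C1 + 2*sqrt(2)*a^3/3 + sqrt(2)*a


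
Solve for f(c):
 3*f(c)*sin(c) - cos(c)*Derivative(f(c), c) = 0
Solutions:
 f(c) = C1/cos(c)^3


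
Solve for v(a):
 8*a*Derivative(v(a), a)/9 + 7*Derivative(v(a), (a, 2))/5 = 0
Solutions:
 v(a) = C1 + C2*erf(2*sqrt(35)*a/21)


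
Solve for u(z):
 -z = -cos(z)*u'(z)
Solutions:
 u(z) = C1 + Integral(z/cos(z), z)


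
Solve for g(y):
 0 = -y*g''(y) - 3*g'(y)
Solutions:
 g(y) = C1 + C2/y^2


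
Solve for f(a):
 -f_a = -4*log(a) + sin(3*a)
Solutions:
 f(a) = C1 + 4*a*log(a) - 4*a + cos(3*a)/3


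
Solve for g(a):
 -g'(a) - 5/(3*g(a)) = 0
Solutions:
 g(a) = -sqrt(C1 - 30*a)/3
 g(a) = sqrt(C1 - 30*a)/3


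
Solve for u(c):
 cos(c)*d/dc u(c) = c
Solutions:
 u(c) = C1 + Integral(c/cos(c), c)


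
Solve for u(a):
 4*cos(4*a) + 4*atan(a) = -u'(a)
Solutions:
 u(a) = C1 - 4*a*atan(a) + 2*log(a^2 + 1) - sin(4*a)


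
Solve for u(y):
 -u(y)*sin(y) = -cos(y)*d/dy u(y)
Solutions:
 u(y) = C1/cos(y)


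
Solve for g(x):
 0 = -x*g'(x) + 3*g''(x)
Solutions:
 g(x) = C1 + C2*erfi(sqrt(6)*x/6)


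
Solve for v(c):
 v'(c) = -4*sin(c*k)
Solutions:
 v(c) = C1 + 4*cos(c*k)/k


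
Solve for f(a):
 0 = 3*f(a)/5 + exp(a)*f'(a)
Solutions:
 f(a) = C1*exp(3*exp(-a)/5)


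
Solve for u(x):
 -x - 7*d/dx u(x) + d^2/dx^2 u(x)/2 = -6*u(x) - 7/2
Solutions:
 u(x) = C1*exp(x*(7 - sqrt(37))) + C2*exp(x*(sqrt(37) + 7)) + x/6 - 7/18


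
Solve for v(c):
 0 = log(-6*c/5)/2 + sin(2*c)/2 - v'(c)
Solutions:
 v(c) = C1 + c*log(-c)/2 - c*log(5) - c/2 + c*log(30)/2 - cos(2*c)/4


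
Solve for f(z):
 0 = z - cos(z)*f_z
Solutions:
 f(z) = C1 + Integral(z/cos(z), z)


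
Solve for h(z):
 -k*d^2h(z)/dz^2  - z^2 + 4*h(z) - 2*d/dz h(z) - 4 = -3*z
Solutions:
 h(z) = C1*exp(z*(sqrt(4*k + 1) - 1)/k) + C2*exp(-z*(sqrt(4*k + 1) + 1)/k) + k/8 + z^2/4 - z/2 + 3/4


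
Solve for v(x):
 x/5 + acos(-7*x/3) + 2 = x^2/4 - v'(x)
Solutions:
 v(x) = C1 + x^3/12 - x^2/10 - x*acos(-7*x/3) - 2*x - sqrt(9 - 49*x^2)/7


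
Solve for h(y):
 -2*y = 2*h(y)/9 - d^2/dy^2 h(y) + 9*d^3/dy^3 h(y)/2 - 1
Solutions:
 h(y) = C1*exp(y*(2*2^(2/3)/(9*sqrt(705) + 239)^(1/3) + 4 + 2^(1/3)*(9*sqrt(705) + 239)^(1/3))/54)*sin(2^(1/3)*sqrt(3)*y*(-(9*sqrt(705) + 239)^(1/3) + 2*2^(1/3)/(9*sqrt(705) + 239)^(1/3))/54) + C2*exp(y*(2*2^(2/3)/(9*sqrt(705) + 239)^(1/3) + 4 + 2^(1/3)*(9*sqrt(705) + 239)^(1/3))/54)*cos(2^(1/3)*sqrt(3)*y*(-(9*sqrt(705) + 239)^(1/3) + 2*2^(1/3)/(9*sqrt(705) + 239)^(1/3))/54) + C3*exp(y*(-2^(1/3)*(9*sqrt(705) + 239)^(1/3) - 2*2^(2/3)/(9*sqrt(705) + 239)^(1/3) + 2)/27) - 9*y + 9/2


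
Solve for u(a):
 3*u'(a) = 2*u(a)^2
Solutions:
 u(a) = -3/(C1 + 2*a)


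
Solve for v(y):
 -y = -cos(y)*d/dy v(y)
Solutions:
 v(y) = C1 + Integral(y/cos(y), y)


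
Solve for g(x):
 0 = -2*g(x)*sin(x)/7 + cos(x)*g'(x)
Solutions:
 g(x) = C1/cos(x)^(2/7)


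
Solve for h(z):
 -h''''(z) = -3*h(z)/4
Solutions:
 h(z) = C1*exp(-sqrt(2)*3^(1/4)*z/2) + C2*exp(sqrt(2)*3^(1/4)*z/2) + C3*sin(sqrt(2)*3^(1/4)*z/2) + C4*cos(sqrt(2)*3^(1/4)*z/2)


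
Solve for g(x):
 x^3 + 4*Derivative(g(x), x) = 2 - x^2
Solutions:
 g(x) = C1 - x^4/16 - x^3/12 + x/2


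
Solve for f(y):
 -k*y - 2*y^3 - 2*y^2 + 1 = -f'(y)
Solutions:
 f(y) = C1 + k*y^2/2 + y^4/2 + 2*y^3/3 - y


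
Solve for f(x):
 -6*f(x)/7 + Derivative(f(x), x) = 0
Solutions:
 f(x) = C1*exp(6*x/7)


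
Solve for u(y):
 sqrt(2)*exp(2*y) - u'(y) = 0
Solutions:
 u(y) = C1 + sqrt(2)*exp(2*y)/2


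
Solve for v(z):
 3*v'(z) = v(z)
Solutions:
 v(z) = C1*exp(z/3)


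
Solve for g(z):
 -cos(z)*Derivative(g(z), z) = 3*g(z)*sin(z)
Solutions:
 g(z) = C1*cos(z)^3


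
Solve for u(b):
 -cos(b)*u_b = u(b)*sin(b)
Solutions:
 u(b) = C1*cos(b)


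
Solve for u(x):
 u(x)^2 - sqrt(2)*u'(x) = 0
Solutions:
 u(x) = -2/(C1 + sqrt(2)*x)


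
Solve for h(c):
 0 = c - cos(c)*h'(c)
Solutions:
 h(c) = C1 + Integral(c/cos(c), c)


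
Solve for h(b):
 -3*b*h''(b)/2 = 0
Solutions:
 h(b) = C1 + C2*b


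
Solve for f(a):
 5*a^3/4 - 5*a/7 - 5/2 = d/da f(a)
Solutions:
 f(a) = C1 + 5*a^4/16 - 5*a^2/14 - 5*a/2


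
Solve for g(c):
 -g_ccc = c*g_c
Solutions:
 g(c) = C1 + Integral(C2*airyai(-c) + C3*airybi(-c), c)


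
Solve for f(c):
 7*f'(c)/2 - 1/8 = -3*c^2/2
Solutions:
 f(c) = C1 - c^3/7 + c/28


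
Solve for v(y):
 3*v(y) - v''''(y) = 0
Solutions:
 v(y) = C1*exp(-3^(1/4)*y) + C2*exp(3^(1/4)*y) + C3*sin(3^(1/4)*y) + C4*cos(3^(1/4)*y)


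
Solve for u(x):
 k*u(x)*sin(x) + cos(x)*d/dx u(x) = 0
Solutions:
 u(x) = C1*exp(k*log(cos(x)))


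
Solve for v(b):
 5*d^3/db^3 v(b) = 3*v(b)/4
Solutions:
 v(b) = C3*exp(150^(1/3)*b/10) + (C1*sin(3^(5/6)*50^(1/3)*b/20) + C2*cos(3^(5/6)*50^(1/3)*b/20))*exp(-150^(1/3)*b/20)


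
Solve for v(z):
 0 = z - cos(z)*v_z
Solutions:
 v(z) = C1 + Integral(z/cos(z), z)


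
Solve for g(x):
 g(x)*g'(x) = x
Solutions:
 g(x) = -sqrt(C1 + x^2)
 g(x) = sqrt(C1 + x^2)


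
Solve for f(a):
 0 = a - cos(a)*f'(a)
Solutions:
 f(a) = C1 + Integral(a/cos(a), a)


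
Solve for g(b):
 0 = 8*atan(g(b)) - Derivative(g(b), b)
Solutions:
 Integral(1/atan(_y), (_y, g(b))) = C1 + 8*b


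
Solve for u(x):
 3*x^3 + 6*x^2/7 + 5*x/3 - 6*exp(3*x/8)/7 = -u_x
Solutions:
 u(x) = C1 - 3*x^4/4 - 2*x^3/7 - 5*x^2/6 + 16*exp(3*x/8)/7


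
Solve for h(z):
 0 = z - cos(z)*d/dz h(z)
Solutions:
 h(z) = C1 + Integral(z/cos(z), z)


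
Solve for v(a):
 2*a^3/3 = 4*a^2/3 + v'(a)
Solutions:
 v(a) = C1 + a^4/6 - 4*a^3/9


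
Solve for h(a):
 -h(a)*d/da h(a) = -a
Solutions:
 h(a) = -sqrt(C1 + a^2)
 h(a) = sqrt(C1 + a^2)


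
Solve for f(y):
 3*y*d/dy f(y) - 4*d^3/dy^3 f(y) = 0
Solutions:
 f(y) = C1 + Integral(C2*airyai(6^(1/3)*y/2) + C3*airybi(6^(1/3)*y/2), y)


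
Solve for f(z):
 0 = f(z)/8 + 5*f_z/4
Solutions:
 f(z) = C1*exp(-z/10)


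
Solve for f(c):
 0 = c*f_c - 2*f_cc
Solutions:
 f(c) = C1 + C2*erfi(c/2)


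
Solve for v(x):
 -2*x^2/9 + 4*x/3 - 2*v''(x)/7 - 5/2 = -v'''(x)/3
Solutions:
 v(x) = C1 + C2*x + C3*exp(6*x/7) - 7*x^4/108 + 77*x^3/162 - 1757*x^2/648


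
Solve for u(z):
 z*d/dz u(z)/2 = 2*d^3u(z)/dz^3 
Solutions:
 u(z) = C1 + Integral(C2*airyai(2^(1/3)*z/2) + C3*airybi(2^(1/3)*z/2), z)


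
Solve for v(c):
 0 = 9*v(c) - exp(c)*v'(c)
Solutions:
 v(c) = C1*exp(-9*exp(-c))


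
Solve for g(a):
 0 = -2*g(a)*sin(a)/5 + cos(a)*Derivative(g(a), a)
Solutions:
 g(a) = C1/cos(a)^(2/5)


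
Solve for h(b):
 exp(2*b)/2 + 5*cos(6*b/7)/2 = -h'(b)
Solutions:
 h(b) = C1 - exp(2*b)/4 - 35*sin(6*b/7)/12


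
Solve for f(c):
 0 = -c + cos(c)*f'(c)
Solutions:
 f(c) = C1 + Integral(c/cos(c), c)


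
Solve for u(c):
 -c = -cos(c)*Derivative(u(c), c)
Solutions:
 u(c) = C1 + Integral(c/cos(c), c)


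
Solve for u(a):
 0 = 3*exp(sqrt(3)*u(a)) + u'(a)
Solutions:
 u(a) = sqrt(3)*(2*log(1/(C1 + 3*a)) - log(3))/6


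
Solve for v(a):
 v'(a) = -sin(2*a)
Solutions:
 v(a) = C1 + cos(2*a)/2


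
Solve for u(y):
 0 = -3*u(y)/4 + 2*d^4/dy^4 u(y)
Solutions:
 u(y) = C1*exp(-6^(1/4)*y/2) + C2*exp(6^(1/4)*y/2) + C3*sin(6^(1/4)*y/2) + C4*cos(6^(1/4)*y/2)


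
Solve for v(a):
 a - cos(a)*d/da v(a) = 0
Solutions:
 v(a) = C1 + Integral(a/cos(a), a)


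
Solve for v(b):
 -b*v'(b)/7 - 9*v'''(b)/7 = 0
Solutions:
 v(b) = C1 + Integral(C2*airyai(-3^(1/3)*b/3) + C3*airybi(-3^(1/3)*b/3), b)


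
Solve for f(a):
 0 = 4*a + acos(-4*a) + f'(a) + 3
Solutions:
 f(a) = C1 - 2*a^2 - a*acos(-4*a) - 3*a - sqrt(1 - 16*a^2)/4
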